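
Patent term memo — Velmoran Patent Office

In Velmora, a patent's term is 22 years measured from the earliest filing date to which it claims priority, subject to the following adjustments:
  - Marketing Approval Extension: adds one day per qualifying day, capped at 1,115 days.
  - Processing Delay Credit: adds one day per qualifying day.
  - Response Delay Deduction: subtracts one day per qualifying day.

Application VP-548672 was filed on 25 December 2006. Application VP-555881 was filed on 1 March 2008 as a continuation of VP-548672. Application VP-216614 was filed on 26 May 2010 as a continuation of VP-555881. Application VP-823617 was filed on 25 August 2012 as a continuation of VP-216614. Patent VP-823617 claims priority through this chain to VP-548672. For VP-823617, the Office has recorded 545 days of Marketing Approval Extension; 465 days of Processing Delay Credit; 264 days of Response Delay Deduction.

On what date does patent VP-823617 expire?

Earliest priority filing: 25 December 2006.
Base term: 25 December 2006 + 22 years → 25 December 2028.
Marketing Approval Extension: 545 days (within the 1115-day cap) → +545 days → 23 June 2030.
Processing Delay Credit: +465 days → 1 October 2031.
Response Delay Deduction: −264 days → 10 January 2031.

2031-01-10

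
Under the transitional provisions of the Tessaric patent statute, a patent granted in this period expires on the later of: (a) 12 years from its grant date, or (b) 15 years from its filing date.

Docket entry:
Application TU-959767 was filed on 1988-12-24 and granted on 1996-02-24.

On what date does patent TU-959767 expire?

2008-02-24

(a) grant + 12 years → 24 February 2008.
(b) filing + 15 years → 24 December 2003.
Later of the two: 24 February 2008.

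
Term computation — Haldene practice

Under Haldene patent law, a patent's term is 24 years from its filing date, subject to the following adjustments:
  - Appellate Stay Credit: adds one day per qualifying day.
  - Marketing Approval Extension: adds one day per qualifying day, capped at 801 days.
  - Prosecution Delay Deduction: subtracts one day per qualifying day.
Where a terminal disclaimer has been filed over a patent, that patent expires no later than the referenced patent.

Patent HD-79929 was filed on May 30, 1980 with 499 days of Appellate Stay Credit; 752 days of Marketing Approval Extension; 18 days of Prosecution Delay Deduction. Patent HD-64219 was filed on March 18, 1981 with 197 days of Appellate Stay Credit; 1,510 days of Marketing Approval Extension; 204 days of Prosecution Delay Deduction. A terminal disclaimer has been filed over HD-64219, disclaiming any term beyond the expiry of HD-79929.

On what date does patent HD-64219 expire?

May 21, 2007

Natural term of HD-64219:
  Base: filing + 24 years → 18 March 2005.
  Appellate Stay Credit: +197 days → 1 October 2005.
  Marketing Approval Extension: 1510 days claimed exceeds the 801-day cap, so +801 days → 11 December 2007.
  Prosecution Delay Deduction: −204 days → 21 May 2007.
Expiry of referenced patent HD-79929:
  Base: filing + 24 years → 30 May 2004.
  Appellate Stay Credit: +499 days → 11 October 2005.
  Marketing Approval Extension: 752 days (within the 801-day cap) → +752 days → 2 November 2007.
  Prosecution Delay Deduction: −18 days → 15 October 2007.
Terminal disclaimer: HD-64219 expires on the earlier of 21 May 2007 and 15 October 2007.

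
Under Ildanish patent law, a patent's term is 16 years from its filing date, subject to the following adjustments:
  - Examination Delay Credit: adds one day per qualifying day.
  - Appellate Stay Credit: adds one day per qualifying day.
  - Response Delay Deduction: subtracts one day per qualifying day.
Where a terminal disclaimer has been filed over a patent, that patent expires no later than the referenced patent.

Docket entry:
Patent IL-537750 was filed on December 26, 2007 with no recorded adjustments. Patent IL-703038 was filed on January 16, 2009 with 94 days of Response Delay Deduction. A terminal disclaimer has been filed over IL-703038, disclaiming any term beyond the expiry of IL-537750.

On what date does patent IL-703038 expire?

Natural term of IL-703038:
  Base: filing + 16 years → 16 January 2025.
  Response Delay Deduction: −94 days → 14 October 2024.
Expiry of referenced patent IL-537750:
  Base: filing + 16 years → 26 December 2023.
Terminal disclaimer: IL-703038 expires on the earlier of 14 October 2024 and 26 December 2023.

2023-12-26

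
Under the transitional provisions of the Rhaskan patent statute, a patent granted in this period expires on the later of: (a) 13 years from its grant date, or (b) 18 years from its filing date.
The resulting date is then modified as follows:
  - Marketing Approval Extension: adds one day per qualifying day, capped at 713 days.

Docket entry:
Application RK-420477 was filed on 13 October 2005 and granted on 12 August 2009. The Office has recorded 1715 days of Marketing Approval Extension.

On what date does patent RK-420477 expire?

(a) grant + 13 years → 12 August 2022.
(b) filing + 18 years → 13 October 2023.
Later of the two: 13 October 2023.
Marketing Approval Extension: 1715 days claimed exceeds the 713-day cap, so +713 days → 25 September 2025.

September 25, 2025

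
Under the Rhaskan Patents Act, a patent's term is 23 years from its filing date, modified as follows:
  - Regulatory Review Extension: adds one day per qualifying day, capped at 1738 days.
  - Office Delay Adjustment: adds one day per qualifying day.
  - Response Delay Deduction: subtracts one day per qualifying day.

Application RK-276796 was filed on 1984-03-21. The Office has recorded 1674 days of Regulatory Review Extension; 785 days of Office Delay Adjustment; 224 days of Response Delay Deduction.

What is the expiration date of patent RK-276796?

Base term: filing date + 23 years → 21 March 2007.
Regulatory Review Extension: 1674 days (within the 1738-day cap) → +1674 days → 20 October 2011.
Office Delay Adjustment: +785 days → 13 December 2013.
Response Delay Deduction: −224 days → 3 May 2013.

May 3, 2013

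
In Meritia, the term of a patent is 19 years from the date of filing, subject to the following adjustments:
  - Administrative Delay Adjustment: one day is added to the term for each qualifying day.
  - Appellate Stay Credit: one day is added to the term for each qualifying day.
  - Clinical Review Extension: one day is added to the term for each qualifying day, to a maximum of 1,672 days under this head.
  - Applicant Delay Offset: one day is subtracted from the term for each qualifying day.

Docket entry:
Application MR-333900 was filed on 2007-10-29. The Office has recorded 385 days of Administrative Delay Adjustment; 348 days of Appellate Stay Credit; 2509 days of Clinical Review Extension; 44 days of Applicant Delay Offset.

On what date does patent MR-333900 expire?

Base term: filing date + 19 years → 29 October 2026.
Administrative Delay Adjustment: +385 days → 18 November 2027.
Appellate Stay Credit: +348 days → 31 October 2028.
Clinical Review Extension: 2509 days claimed exceeds the 1672-day cap, so +1672 days → 30 May 2033.
Applicant Delay Offset: −44 days → 16 April 2033.

April 16, 2033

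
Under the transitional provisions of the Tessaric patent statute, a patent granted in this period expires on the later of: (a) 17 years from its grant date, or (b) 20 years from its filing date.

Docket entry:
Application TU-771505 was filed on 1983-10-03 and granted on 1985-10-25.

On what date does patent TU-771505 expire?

October 3, 2003

(a) grant + 17 years → 25 October 2002.
(b) filing + 20 years → 3 October 2003.
Later of the two: 3 October 2003.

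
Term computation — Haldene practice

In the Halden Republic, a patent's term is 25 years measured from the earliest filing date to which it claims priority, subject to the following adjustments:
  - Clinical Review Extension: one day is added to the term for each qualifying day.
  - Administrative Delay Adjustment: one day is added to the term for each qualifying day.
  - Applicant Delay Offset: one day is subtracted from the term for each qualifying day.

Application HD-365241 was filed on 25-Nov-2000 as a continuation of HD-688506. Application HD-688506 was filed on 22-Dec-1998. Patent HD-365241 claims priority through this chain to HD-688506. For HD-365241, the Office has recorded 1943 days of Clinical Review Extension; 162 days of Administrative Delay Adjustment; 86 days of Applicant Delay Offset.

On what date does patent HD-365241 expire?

July 2, 2029

Earliest priority filing: 22 December 1998.
Base term: 22 December 1998 + 25 years → 22 December 2023.
Clinical Review Extension: +1943 days → 17 April 2029.
Administrative Delay Adjustment: +162 days → 26 September 2029.
Applicant Delay Offset: −86 days → 2 July 2029.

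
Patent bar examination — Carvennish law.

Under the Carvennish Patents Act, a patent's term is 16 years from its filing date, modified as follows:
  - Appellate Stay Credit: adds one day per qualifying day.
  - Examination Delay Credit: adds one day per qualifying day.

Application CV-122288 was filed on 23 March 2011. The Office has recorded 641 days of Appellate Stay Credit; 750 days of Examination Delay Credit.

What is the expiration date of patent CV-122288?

January 12, 2031

Base term: filing date + 16 years → 23 March 2027.
Appellate Stay Credit: +641 days → 23 December 2028.
Examination Delay Credit: +750 days → 12 January 2031.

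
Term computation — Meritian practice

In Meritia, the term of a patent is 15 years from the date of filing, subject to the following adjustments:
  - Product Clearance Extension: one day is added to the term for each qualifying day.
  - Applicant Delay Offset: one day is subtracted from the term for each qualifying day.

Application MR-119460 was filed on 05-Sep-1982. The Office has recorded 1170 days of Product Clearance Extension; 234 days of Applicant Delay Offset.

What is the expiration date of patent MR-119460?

March 29, 2000

Base term: filing date + 15 years → 5 September 1997.
Product Clearance Extension: +1170 days → 18 November 2000.
Applicant Delay Offset: −234 days → 29 March 2000.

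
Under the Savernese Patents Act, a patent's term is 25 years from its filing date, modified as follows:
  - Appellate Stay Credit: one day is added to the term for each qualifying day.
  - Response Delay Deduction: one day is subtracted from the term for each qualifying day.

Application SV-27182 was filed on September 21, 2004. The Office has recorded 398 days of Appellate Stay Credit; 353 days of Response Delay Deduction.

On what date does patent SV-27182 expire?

November 5, 2029

Base term: filing date + 25 years → 21 September 2029.
Appellate Stay Credit: +398 days → 24 October 2030.
Response Delay Deduction: −353 days → 5 November 2029.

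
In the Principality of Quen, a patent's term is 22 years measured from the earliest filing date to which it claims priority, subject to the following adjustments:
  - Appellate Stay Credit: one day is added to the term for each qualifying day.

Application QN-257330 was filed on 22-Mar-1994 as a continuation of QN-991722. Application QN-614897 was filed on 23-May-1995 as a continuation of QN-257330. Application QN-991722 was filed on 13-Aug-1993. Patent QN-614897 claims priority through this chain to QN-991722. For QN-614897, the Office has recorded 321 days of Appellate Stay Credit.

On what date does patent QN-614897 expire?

Earliest priority filing: 13 August 1993.
Base term: 13 August 1993 + 22 years → 13 August 2015.
Appellate Stay Credit: +321 days → 29 June 2016.

June 29, 2016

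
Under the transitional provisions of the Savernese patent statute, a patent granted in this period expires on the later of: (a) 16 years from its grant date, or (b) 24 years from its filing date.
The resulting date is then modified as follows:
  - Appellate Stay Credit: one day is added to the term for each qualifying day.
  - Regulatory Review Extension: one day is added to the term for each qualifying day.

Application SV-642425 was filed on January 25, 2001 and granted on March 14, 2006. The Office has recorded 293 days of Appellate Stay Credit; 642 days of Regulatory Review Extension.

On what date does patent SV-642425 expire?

2027-08-18

(a) grant + 16 years → 14 March 2022.
(b) filing + 24 years → 25 January 2025.
Later of the two: 25 January 2025.
Appellate Stay Credit: +293 days → 14 November 2025.
Regulatory Review Extension: +642 days → 18 August 2027.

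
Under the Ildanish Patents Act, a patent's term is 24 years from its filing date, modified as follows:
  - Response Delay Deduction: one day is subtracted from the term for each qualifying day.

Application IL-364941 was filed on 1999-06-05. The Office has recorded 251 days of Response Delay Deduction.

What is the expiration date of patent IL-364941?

2022-09-27

Base term: filing date + 24 years → 5 June 2023.
Response Delay Deduction: −251 days → 27 September 2022.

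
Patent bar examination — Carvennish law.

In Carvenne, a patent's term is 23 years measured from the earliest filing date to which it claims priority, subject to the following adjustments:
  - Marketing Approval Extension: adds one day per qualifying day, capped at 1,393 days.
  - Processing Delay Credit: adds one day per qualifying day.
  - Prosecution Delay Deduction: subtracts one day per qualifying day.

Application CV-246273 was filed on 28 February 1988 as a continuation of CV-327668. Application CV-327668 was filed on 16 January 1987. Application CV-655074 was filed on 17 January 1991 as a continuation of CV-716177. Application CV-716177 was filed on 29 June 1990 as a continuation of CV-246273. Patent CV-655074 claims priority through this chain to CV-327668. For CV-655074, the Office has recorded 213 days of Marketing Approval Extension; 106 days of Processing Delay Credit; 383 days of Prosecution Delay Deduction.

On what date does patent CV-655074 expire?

2009-11-13

Earliest priority filing: 16 January 1987.
Base term: 16 January 1987 + 23 years → 16 January 2010.
Marketing Approval Extension: 213 days (within the 1393-day cap) → +213 days → 17 August 2010.
Processing Delay Credit: +106 days → 1 December 2010.
Prosecution Delay Deduction: −383 days → 13 November 2009.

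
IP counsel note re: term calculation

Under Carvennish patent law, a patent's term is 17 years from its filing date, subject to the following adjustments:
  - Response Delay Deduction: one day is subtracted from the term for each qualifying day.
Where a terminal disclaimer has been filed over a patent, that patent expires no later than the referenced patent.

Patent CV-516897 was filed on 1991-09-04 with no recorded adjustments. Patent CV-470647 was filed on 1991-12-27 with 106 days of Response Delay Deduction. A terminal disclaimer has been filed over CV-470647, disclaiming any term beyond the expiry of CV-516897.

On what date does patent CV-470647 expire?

2008-09-04

Natural term of CV-470647:
  Base: filing + 17 years → 27 December 2008.
  Response Delay Deduction: −106 days → 12 September 2008.
Expiry of referenced patent CV-516897:
  Base: filing + 17 years → 4 September 2008.
Terminal disclaimer: CV-470647 expires on the earlier of 12 September 2008 and 4 September 2008.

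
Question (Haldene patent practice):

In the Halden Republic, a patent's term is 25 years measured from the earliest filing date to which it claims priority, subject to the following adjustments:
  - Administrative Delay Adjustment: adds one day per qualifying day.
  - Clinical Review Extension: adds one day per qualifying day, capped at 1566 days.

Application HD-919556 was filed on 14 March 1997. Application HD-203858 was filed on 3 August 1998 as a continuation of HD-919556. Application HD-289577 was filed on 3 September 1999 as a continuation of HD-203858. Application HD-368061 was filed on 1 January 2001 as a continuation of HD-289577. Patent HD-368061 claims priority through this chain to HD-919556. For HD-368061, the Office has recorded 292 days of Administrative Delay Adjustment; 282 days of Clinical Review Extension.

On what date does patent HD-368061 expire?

2023-10-09

Earliest priority filing: 14 March 1997.
Base term: 14 March 1997 + 25 years → 14 March 2022.
Administrative Delay Adjustment: +292 days → 31 December 2022.
Clinical Review Extension: 282 days (within the 1566-day cap) → +282 days → 9 October 2023.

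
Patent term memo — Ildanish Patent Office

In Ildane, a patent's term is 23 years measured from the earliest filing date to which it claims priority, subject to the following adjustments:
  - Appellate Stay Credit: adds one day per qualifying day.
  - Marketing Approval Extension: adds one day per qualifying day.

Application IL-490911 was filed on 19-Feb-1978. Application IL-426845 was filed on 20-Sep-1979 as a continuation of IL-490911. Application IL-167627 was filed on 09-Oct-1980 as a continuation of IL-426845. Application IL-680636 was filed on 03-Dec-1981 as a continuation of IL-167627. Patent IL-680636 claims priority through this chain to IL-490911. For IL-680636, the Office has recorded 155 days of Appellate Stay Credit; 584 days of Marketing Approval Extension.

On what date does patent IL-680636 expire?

Earliest priority filing: 19 February 1978.
Base term: 19 February 1978 + 23 years → 19 February 2001.
Appellate Stay Credit: +155 days → 24 July 2001.
Marketing Approval Extension: +584 days → 28 February 2003.

2003-02-28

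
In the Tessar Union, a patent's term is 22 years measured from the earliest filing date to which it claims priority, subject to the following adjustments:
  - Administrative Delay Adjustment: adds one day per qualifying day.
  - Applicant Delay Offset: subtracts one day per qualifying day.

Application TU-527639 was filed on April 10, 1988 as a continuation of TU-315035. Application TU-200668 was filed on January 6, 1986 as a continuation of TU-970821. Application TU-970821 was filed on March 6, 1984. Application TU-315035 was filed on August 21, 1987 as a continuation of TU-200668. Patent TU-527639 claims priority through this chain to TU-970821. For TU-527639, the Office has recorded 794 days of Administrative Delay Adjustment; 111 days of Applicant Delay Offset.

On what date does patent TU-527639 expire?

2008-01-18

Earliest priority filing: 6 March 1984.
Base term: 6 March 1984 + 22 years → 6 March 2006.
Administrative Delay Adjustment: +794 days → 8 May 2008.
Applicant Delay Offset: −111 days → 18 January 2008.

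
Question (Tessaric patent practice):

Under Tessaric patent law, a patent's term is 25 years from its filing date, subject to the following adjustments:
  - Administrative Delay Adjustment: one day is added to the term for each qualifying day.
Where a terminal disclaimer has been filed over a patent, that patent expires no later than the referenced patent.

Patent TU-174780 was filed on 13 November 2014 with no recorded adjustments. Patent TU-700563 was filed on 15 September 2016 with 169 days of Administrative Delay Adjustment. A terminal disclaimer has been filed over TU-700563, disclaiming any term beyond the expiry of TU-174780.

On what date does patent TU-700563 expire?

Natural term of TU-700563:
  Base: filing + 25 years → 15 September 2041.
  Administrative Delay Adjustment: +169 days → 3 March 2042.
Expiry of referenced patent TU-174780:
  Base: filing + 25 years → 13 November 2039.
Terminal disclaimer: TU-700563 expires on the earlier of 3 March 2042 and 13 November 2039.

2039-11-13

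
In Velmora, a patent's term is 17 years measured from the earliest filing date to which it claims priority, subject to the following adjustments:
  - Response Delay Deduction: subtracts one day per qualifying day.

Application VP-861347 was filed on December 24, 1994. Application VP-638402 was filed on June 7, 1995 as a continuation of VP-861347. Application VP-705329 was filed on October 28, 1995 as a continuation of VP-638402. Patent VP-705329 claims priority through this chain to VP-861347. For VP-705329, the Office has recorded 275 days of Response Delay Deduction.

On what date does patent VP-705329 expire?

Earliest priority filing: 24 December 1994.
Base term: 24 December 1994 + 17 years → 24 December 2011.
Response Delay Deduction: −275 days → 24 March 2011.

March 24, 2011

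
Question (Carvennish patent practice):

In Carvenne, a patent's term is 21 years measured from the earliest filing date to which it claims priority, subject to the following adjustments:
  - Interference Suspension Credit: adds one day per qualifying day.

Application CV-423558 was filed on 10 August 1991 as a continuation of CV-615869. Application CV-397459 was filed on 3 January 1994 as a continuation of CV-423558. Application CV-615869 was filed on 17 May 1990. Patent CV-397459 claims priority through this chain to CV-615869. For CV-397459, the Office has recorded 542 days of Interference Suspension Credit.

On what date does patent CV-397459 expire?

Earliest priority filing: 17 May 1990.
Base term: 17 May 1990 + 21 years → 17 May 2011.
Interference Suspension Credit: +542 days → 9 November 2012.

2012-11-09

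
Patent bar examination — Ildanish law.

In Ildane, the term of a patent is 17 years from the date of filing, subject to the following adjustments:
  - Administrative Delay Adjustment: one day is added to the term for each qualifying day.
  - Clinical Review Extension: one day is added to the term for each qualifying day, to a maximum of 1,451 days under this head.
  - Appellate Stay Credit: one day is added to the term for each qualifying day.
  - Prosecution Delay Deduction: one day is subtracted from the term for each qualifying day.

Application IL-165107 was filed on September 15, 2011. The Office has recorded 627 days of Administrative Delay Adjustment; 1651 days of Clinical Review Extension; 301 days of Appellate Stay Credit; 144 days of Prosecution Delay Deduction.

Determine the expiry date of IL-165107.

Base term: filing date + 17 years → 15 September 2028.
Administrative Delay Adjustment: +627 days → 4 June 2030.
Clinical Review Extension: 1651 days claimed exceeds the 1451-day cap, so +1451 days → 25 May 2034.
Appellate Stay Credit: +301 days → 22 March 2035.
Prosecution Delay Deduction: −144 days → 29 October 2034.

October 29, 2034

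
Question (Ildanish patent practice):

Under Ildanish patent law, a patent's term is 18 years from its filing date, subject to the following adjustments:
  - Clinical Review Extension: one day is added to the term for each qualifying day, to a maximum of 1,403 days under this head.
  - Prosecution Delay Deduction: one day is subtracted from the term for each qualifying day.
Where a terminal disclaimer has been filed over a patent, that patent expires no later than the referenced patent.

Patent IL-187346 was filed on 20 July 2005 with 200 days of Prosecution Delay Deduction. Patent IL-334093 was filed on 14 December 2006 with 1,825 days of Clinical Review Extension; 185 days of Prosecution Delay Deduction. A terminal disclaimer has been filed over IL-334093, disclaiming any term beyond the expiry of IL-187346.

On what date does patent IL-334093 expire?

Natural term of IL-334093:
  Base: filing + 18 years → 14 December 2024.
  Clinical Review Extension: 1825 days claimed exceeds the 1403-day cap, so +1403 days → 17 October 2028.
  Prosecution Delay Deduction: −185 days → 15 April 2028.
Expiry of referenced patent IL-187346:
  Base: filing + 18 years → 20 July 2023.
  Prosecution Delay Deduction: −200 days → 1 January 2023.
Terminal disclaimer: IL-334093 expires on the earlier of 15 April 2028 and 1 January 2023.

2023-01-01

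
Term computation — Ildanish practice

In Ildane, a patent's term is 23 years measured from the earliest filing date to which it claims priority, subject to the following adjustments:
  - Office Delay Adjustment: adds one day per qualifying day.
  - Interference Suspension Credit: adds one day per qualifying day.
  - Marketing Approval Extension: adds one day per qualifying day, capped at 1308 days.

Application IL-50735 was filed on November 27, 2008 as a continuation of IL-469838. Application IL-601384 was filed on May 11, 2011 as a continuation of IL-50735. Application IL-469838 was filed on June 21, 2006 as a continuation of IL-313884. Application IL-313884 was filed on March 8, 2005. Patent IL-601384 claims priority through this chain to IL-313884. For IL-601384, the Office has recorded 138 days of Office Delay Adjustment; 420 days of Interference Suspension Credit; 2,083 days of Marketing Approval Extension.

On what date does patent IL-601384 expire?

Earliest priority filing: 8 March 2005.
Base term: 8 March 2005 + 23 years → 8 March 2028.
Office Delay Adjustment: +138 days → 24 July 2028.
Interference Suspension Credit: +420 days → 17 September 2029.
Marketing Approval Extension: 2083 days claimed exceeds the 1308-day cap, so +1308 days → 17 April 2033.

2033-04-17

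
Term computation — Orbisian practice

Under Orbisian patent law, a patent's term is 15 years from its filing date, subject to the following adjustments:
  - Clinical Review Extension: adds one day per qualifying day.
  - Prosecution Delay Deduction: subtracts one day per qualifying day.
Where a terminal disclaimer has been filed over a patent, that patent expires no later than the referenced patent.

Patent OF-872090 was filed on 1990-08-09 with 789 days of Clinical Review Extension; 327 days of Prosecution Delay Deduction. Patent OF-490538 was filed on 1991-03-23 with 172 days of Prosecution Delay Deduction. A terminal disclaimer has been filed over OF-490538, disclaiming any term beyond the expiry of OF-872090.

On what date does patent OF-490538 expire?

October 2, 2005

Natural term of OF-490538:
  Base: filing + 15 years → 23 March 2006.
  Prosecution Delay Deduction: −172 days → 2 October 2005.
Expiry of referenced patent OF-872090:
  Base: filing + 15 years → 9 August 2005.
  Clinical Review Extension: +789 days → 7 October 2007.
  Prosecution Delay Deduction: −327 days → 14 November 2006.
Terminal disclaimer: OF-490538 expires on the earlier of 2 October 2005 and 14 November 2006.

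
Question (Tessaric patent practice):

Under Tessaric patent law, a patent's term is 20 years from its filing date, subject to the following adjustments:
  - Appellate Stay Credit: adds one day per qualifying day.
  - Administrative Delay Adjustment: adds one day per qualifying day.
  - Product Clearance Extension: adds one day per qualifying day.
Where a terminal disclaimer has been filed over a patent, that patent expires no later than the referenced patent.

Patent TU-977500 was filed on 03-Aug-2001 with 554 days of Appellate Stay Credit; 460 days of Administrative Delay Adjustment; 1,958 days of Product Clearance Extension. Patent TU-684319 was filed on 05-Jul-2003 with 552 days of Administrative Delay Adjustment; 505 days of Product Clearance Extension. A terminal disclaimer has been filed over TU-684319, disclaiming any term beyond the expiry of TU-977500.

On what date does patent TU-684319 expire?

Natural term of TU-684319:
  Base: filing + 20 years → 5 July 2023.
  Administrative Delay Adjustment: +552 days → 7 January 2025.
  Product Clearance Extension: +505 days → 27 May 2026.
Expiry of referenced patent TU-977500:
  Base: filing + 20 years → 3 August 2021.
  Appellate Stay Credit: +554 days → 8 February 2023.
  Administrative Delay Adjustment: +460 days → 13 May 2024.
  Product Clearance Extension: +1958 days → 22 September 2029.
Terminal disclaimer: TU-684319 expires on the earlier of 27 May 2026 and 22 September 2029.

May 27, 2026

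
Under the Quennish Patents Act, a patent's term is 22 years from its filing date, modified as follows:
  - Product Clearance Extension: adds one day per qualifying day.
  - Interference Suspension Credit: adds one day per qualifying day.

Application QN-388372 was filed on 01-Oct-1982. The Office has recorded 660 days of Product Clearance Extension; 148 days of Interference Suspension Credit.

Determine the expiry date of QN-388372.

2006-12-18

Base term: filing date + 22 years → 1 October 2004.
Product Clearance Extension: +660 days → 23 July 2006.
Interference Suspension Credit: +148 days → 18 December 2006.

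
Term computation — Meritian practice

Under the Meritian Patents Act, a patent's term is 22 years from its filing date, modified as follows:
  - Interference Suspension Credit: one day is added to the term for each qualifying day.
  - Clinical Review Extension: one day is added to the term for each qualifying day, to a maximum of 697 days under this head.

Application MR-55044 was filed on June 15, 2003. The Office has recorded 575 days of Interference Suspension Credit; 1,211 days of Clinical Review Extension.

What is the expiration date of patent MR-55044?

2028-12-08

Base term: filing date + 22 years → 15 June 2025.
Interference Suspension Credit: +575 days → 11 January 2027.
Clinical Review Extension: 1211 days claimed exceeds the 697-day cap, so +697 days → 8 December 2028.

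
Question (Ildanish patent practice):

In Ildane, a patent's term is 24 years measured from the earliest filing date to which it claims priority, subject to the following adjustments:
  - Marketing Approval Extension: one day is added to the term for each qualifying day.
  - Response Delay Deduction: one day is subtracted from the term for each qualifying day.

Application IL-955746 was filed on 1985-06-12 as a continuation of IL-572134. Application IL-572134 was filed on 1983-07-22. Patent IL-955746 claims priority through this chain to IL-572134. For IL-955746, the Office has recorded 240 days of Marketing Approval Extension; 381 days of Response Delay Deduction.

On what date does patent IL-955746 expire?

Earliest priority filing: 22 July 1983.
Base term: 22 July 1983 + 24 years → 22 July 2007.
Marketing Approval Extension: +240 days → 18 March 2008.
Response Delay Deduction: −381 days → 3 March 2007.

2007-03-03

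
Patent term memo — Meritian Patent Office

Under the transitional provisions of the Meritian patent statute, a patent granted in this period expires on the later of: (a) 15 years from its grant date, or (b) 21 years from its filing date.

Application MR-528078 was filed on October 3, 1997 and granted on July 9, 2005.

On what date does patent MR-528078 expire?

(a) grant + 15 years → 9 July 2020.
(b) filing + 21 years → 3 October 2018.
Later of the two: 9 July 2020.

July 9, 2020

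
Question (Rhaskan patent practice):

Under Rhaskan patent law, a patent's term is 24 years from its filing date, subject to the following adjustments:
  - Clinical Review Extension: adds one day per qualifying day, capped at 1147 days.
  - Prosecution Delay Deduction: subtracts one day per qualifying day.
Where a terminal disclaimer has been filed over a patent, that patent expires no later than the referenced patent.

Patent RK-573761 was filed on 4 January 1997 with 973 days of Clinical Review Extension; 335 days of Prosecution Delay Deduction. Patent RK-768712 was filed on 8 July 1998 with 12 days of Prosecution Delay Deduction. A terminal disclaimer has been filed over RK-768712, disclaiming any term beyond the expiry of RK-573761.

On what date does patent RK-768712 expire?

Natural term of RK-768712:
  Base: filing + 24 years → 8 July 2022.
  Prosecution Delay Deduction: −12 days → 26 June 2022.
Expiry of referenced patent RK-573761:
  Base: filing + 24 years → 4 January 2021.
  Clinical Review Extension: 973 days (within the 1147-day cap) → +973 days → 4 September 2023.
  Prosecution Delay Deduction: −335 days → 4 October 2022.
Terminal disclaimer: RK-768712 expires on the earlier of 26 June 2022 and 4 October 2022.

June 26, 2022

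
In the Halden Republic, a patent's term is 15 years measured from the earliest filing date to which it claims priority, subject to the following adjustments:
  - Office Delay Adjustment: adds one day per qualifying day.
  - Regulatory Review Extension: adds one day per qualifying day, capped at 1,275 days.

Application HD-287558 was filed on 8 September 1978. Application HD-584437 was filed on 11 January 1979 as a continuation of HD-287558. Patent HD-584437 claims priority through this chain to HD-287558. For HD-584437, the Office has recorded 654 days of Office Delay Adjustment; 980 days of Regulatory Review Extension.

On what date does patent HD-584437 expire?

February 28, 1998

Earliest priority filing: 8 September 1978.
Base term: 8 September 1978 + 15 years → 8 September 1993.
Office Delay Adjustment: +654 days → 24 June 1995.
Regulatory Review Extension: 980 days (within the 1275-day cap) → +980 days → 28 February 1998.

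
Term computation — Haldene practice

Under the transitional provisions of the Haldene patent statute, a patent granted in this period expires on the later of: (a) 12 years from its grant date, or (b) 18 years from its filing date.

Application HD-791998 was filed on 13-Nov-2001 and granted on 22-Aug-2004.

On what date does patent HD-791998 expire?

November 13, 2019

(a) grant + 12 years → 22 August 2016.
(b) filing + 18 years → 13 November 2019.
Later of the two: 13 November 2019.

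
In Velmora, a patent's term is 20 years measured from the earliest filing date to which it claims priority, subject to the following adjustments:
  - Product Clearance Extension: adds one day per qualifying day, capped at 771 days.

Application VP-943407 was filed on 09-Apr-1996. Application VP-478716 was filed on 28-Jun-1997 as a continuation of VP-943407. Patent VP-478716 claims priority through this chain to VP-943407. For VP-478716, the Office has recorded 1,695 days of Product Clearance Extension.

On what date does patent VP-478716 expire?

Earliest priority filing: 9 April 1996.
Base term: 9 April 1996 + 20 years → 9 April 2016.
Product Clearance Extension: 1695 days claimed exceeds the 771-day cap, so +771 days → 20 May 2018.

May 20, 2018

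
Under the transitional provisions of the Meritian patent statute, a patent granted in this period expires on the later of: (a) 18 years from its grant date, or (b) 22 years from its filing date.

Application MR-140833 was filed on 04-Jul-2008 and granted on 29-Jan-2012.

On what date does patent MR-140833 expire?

(a) grant + 18 years → 29 January 2030.
(b) filing + 22 years → 4 July 2030.
Later of the two: 4 July 2030.

July 4, 2030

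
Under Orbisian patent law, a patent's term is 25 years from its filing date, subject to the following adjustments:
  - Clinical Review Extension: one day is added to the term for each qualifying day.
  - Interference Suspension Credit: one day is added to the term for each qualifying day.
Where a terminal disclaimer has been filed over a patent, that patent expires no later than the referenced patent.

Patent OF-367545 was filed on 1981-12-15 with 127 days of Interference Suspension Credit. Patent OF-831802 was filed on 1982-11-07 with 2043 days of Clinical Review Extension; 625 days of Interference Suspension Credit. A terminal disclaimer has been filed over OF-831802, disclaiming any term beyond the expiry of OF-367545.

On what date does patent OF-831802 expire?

2007-04-21

Natural term of OF-831802:
  Base: filing + 25 years → 7 November 2007.
  Clinical Review Extension: +2043 days → 11 June 2013.
  Interference Suspension Credit: +625 days → 26 February 2015.
Expiry of referenced patent OF-367545:
  Base: filing + 25 years → 15 December 2006.
  Interference Suspension Credit: +127 days → 21 April 2007.
Terminal disclaimer: OF-831802 expires on the earlier of 26 February 2015 and 21 April 2007.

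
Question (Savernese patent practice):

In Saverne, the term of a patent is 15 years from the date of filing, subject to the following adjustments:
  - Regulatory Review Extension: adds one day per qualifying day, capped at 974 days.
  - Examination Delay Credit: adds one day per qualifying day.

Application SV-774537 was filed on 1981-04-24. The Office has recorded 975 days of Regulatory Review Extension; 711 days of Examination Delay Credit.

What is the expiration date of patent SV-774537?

Base term: filing date + 15 years → 24 April 1996.
Regulatory Review Extension: 975 days claimed exceeds the 974-day cap, so +974 days → 24 December 1998.
Examination Delay Credit: +711 days → 4 December 2000.

2000-12-04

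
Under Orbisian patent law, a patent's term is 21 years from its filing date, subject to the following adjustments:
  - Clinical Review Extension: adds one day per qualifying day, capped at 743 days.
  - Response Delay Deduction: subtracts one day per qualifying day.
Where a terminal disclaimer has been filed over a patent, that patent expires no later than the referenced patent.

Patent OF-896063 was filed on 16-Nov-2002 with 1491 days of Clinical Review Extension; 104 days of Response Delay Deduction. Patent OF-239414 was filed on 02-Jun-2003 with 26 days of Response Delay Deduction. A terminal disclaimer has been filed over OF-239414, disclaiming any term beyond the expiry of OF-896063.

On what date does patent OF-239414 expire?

May 7, 2024

Natural term of OF-239414:
  Base: filing + 21 years → 2 June 2024.
  Response Delay Deduction: −26 days → 7 May 2024.
Expiry of referenced patent OF-896063:
  Base: filing + 21 years → 16 November 2023.
  Clinical Review Extension: 1491 days claimed exceeds the 743-day cap, so +743 days → 28 November 2025.
  Response Delay Deduction: −104 days → 16 August 2025.
Terminal disclaimer: OF-239414 expires on the earlier of 7 May 2024 and 16 August 2025.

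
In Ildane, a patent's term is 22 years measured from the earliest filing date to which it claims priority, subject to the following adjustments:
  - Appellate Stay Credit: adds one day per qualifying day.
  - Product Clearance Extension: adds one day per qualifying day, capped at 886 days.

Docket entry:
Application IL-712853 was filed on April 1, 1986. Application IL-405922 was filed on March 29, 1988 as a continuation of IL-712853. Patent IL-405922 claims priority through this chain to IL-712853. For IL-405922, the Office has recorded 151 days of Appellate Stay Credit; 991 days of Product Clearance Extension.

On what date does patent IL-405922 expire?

February 2, 2011

Earliest priority filing: 1 April 1986.
Base term: 1 April 1986 + 22 years → 1 April 2008.
Appellate Stay Credit: +151 days → 30 August 2008.
Product Clearance Extension: 991 days claimed exceeds the 886-day cap, so +886 days → 2 February 2011.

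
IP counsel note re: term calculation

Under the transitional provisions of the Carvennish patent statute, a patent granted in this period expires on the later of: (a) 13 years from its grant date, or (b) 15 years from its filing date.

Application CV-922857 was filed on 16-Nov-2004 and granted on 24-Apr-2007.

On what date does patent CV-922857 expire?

(a) grant + 13 years → 24 April 2020.
(b) filing + 15 years → 16 November 2019.
Later of the two: 24 April 2020.

April 24, 2020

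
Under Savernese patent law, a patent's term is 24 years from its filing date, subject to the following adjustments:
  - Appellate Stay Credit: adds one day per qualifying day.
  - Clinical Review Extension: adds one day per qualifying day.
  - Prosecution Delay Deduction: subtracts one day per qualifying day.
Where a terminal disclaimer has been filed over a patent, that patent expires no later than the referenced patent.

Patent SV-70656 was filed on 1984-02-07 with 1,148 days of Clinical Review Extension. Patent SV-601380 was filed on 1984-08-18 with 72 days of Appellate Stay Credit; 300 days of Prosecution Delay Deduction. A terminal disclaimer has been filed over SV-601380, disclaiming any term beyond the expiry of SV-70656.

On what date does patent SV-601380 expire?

January 3, 2008

Natural term of SV-601380:
  Base: filing + 24 years → 18 August 2008.
  Appellate Stay Credit: +72 days → 29 October 2008.
  Prosecution Delay Deduction: −300 days → 3 January 2008.
Expiry of referenced patent SV-70656:
  Base: filing + 24 years → 7 February 2008.
  Clinical Review Extension: +1148 days → 31 March 2011.
Terminal disclaimer: SV-601380 expires on the earlier of 3 January 2008 and 31 March 2011.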